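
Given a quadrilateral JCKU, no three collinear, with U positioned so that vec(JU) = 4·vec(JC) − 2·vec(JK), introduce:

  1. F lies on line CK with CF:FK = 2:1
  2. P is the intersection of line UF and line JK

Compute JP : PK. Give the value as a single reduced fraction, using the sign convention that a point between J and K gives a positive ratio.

Set J = (0, 0), C = (1, 0), K = (0, 1), U = (4, -2); any affine frame gives the same invariant.
1. F lies on line CK with CF:FK = 2:1 ⇒ F = (1/3, 2/3)
2. P is the intersection of line UF and line JK ⇒ P = (0, 10/11)
P = J + t·(K−J) with t = 10/11, so JP:PK = t:(1−t) = 10/11:1/11

JP:PK = 10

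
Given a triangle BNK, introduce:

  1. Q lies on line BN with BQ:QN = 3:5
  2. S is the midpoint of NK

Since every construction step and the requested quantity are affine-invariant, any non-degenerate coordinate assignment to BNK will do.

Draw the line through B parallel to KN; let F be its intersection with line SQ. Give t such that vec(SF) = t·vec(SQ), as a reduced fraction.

Set B = (0, 0), N = (1, 0), K = (0, 1); any affine frame gives the same invariant.
1. Q lies on line BN with BQ:QN = 3:5 ⇒ Q = (3/8, 0)
2. S is the midpoint of NK ⇒ S = (1/2, 1/2)
through B parallel to KN: direction (1, -1); meets SQ at F = (3/10, -3/10)
F = S + t·(Q−S) with t = 8/5

t = 8/5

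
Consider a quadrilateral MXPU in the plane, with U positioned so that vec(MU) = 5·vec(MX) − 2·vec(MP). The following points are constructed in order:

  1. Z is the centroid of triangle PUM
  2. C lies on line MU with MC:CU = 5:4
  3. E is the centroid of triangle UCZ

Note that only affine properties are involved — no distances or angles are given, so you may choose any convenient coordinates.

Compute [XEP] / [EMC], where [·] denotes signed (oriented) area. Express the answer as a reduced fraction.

[XEP]:[EMC] = 81/25

Work in coordinates with M = (0, 0), X = (1, 0), P = (0, 1), U = (5, -2).
1. Z is the centroid of triangle PUM ⇒ Z = (5/3, -1/3)
2. C lies on line MU with MC:CU = 5:4 ⇒ C = (25/9, -10/9)
3. E is the centroid of triangle UCZ ⇒ E = (85/27, -31/27)
2·[XEP] = 1, 2·[EMC] = 25/81
[XEP]:[EMC] = 1:25/81 = 81/25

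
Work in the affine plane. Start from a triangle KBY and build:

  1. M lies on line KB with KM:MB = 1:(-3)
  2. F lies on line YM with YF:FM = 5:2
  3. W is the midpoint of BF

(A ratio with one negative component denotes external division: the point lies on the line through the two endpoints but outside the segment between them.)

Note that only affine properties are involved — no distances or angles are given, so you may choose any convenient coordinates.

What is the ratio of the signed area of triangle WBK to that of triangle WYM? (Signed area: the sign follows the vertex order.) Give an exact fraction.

Choose coordinates K = (0, 0), B = (1, 0), Y = (0, 1).
1. M lies on line KB with KM:MB = 1:(-3) ⇒ M = (-1/2, 0)
2. F lies on line YM with YF:FM = 5:2 ⇒ F = (-5/14, 2/7)
3. W is the midpoint of BF ⇒ W = (9/28, 1/7)
2·[WBK] = -1/7, 2·[WYM] = 3/4
[WBK]:[WYM] = -1/7:3/4 = -4/21

[WBK]:[WYM] = -4/21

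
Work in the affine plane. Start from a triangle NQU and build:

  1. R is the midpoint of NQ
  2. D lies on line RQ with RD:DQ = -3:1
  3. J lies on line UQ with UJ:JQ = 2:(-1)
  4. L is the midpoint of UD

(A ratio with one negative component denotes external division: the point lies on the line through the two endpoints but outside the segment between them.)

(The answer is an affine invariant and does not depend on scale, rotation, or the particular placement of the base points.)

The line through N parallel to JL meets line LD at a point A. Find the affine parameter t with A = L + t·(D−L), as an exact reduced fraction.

t = -13/2

Set N = (0, 0), Q = (1, 0), U = (0, 1); any affine frame gives the same invariant.
1. R is the midpoint of NQ ⇒ R = (1/2, 0)
2. D lies on line RQ with RD:DQ = -3:1 ⇒ D = (5/4, 0)
3. J lies on line UQ with UJ:JQ = 2:(-1) ⇒ J = (2, -1)
4. L is the midpoint of UD ⇒ L = (5/8, 1/2)
through N parallel to JL: direction (-11/8, 3/2); meets LD at A = (-55/16, 15/4)
A = L + t·(D−L) with t = -13/2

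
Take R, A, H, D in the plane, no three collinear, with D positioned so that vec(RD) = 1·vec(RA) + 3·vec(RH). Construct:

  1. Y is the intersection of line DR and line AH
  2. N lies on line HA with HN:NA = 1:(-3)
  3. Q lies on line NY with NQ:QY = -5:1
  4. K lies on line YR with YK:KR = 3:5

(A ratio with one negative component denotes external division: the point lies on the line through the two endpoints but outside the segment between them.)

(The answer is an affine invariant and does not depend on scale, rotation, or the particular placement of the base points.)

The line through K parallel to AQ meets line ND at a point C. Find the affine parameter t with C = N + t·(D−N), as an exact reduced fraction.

Choose coordinates R = (0, 0), A = (1, 0), H = (0, 1), D = (1, 3).
1. Y is the intersection of line DR and line AH ⇒ Y = (1/4, 3/4)
2. N lies on line HA with HN:NA = 1:(-3) ⇒ N = (-1/2, 3/2)
3. Q lies on line NY with NQ:QY = -5:1 ⇒ Q = (7/16, 9/16)
4. K lies on line YR with YK:KR = 3:5 ⇒ K = (5/32, 15/32)
through K parallel to AQ: direction (-9/16, 9/16); meets ND at C = (-11/16, 21/16)
C = N + t·(D−N) with t = -1/8

t = -1/8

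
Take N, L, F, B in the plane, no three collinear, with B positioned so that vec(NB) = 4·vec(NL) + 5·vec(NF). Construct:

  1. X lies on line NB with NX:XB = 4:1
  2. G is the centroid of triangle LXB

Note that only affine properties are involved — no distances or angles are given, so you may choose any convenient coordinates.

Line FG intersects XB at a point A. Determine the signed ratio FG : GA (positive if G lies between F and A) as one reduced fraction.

FG:GA = -17/5

Work in coordinates with N = (0, 0), L = (1, 0), F = (0, 1), B = (4, 5).
1. X lies on line NB with NX:XB = 4:1 ⇒ X = (16/5, 4)
2. G is the centroid of triangle LXB ⇒ G = (41/15, 3)
line FG meets XB at A = (164/85, 41/17)
G = F + t·(A−F) with t = 17/12, so FG:GA = 17/12:-5/12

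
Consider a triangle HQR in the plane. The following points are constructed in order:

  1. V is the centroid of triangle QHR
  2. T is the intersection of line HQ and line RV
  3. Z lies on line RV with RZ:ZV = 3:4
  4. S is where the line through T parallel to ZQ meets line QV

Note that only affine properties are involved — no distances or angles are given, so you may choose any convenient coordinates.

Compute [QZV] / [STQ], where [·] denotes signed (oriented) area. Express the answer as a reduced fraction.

Assign H = (0, 0), Q = (1, 0), R = (0, 1) — the answer is frame-independent, so this choice is without loss of generality.
1. V is the centroid of triangle QHR ⇒ V = (1/3, 1/3)
2. T is the intersection of line HQ and line RV ⇒ T = (1/2, 0)
3. Z lies on line RV with RZ:ZV = 3:4 ⇒ Z = (1/7, 5/7)
4. S is where the line through T parallel to ZQ meets line QV ⇒ S = (-1/4, 5/8)
2·[QZV] = 4/21, 2·[STQ] = 5/16
[QZV]:[STQ] = 4/21:5/16 = 64/105

[QZV]:[STQ] = 64/105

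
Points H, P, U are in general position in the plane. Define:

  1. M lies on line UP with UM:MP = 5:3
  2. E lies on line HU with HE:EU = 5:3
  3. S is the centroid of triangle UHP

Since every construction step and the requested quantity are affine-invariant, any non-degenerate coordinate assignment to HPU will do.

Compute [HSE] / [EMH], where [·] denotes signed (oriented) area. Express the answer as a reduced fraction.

Set H = (0, 0), P = (1, 0), U = (0, 1); any affine frame gives the same invariant.
1. M lies on line UP with UM:MP = 5:3 ⇒ M = (5/8, 3/8)
2. E lies on line HU with HE:EU = 5:3 ⇒ E = (0, 5/8)
3. S is the centroid of triangle UHP ⇒ S = (1/3, 1/3)
2·[HSE] = 5/24, 2·[EMH] = -25/64
[HSE]:[EMH] = 5/24:-25/64 = -8/15

[HSE]:[EMH] = -8/15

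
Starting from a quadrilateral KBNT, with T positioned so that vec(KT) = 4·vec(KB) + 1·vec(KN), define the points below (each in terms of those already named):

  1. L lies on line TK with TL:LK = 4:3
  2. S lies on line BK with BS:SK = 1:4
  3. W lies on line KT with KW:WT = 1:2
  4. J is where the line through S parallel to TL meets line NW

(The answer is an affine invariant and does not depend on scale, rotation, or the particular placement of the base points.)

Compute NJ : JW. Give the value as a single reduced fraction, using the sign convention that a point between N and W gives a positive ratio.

Work in coordinates with K = (0, 0), B = (1, 0), N = (0, 1), T = (4, 1).
1. L lies on line TK with TL:LK = 4:3 ⇒ L = (12/7, 3/7)
2. S lies on line BK with BS:SK = 1:4 ⇒ S = (4/5, 0)
3. W lies on line KT with KW:WT = 1:2 ⇒ W = (4/3, 1/3)
4. J is where the line through S parallel to TL meets line NW ⇒ J = (8/5, 1/5)
J = N + t·(W−N) with t = 6/5, so NJ:JW = t:(1−t) = 6/5:-1/5

NJ:JW = -6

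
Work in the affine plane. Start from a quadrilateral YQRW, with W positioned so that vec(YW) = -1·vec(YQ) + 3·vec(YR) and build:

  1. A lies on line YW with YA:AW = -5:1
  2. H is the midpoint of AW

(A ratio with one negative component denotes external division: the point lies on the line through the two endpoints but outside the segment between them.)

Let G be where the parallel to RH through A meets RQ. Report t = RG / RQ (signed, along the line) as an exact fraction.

t = 1/10

Work in coordinates with Y = (0, 0), Q = (1, 0), R = (0, 1), W = (-1, 3).
1. A lies on line YW with YA:AW = -5:1 ⇒ A = (-5/4, 15/4)
2. H is the midpoint of AW ⇒ H = (-9/8, 27/8)
through A parallel to RH: direction (-9/8, 19/8); meets RQ at G = (1/10, 9/10)
G = R + t·(Q−R) with t = 1/10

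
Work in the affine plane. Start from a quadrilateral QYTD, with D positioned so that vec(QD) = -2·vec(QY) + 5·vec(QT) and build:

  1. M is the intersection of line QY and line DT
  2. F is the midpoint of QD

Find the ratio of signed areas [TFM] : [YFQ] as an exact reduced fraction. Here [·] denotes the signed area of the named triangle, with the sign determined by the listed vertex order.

[TFM]:[YFQ] = 1/10

Assign Q = (0, 0), Y = (1, 0), T = (0, 1), D = (-2, 5) — the answer is frame-independent, so this choice is without loss of generality.
1. M is the intersection of line QY and line DT ⇒ M = (1/2, 0)
2. F is the midpoint of QD ⇒ F = (-1, 5/2)
2·[TFM] = 1/4, 2·[YFQ] = 5/2
[TFM]:[YFQ] = 1/4:5/2 = 1/10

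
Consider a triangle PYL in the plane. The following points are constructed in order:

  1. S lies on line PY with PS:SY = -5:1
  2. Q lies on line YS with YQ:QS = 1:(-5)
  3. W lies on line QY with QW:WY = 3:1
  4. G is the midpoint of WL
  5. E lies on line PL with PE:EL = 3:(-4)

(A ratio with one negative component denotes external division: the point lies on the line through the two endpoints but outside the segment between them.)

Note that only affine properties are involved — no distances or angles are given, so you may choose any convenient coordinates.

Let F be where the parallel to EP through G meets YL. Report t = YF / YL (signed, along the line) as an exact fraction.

t = 65/128

Assign P = (0, 0), Y = (1, 0), L = (0, 1) — the answer is frame-independent, so this choice is without loss of generality.
1. S lies on line PY with PS:SY = -5:1 ⇒ S = (5/4, 0)
2. Q lies on line YS with YQ:QS = 1:(-5) ⇒ Q = (15/16, 0)
3. W lies on line QY with QW:WY = 3:1 ⇒ W = (63/64, 0)
4. G is the midpoint of WL ⇒ G = (63/128, 1/2)
5. E lies on line PL with PE:EL = 3:(-4) ⇒ E = (0, -3)
through G parallel to EP: direction (0, 3); meets YL at F = (63/128, 65/128)
F = Y + t·(L−Y) with t = 65/128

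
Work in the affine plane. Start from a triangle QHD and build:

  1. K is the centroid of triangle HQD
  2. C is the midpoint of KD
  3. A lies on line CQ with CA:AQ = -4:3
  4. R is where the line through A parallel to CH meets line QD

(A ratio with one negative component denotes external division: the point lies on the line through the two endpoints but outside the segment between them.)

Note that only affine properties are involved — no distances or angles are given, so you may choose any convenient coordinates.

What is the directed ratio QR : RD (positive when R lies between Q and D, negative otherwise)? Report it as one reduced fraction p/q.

QR:RD = -12/17

Assign Q = (0, 0), H = (1, 0), D = (0, 1) — the answer is frame-independent, so this choice is without loss of generality.
1. K is the centroid of triangle HQD ⇒ K = (1/3, 1/3)
2. C is the midpoint of KD ⇒ C = (1/6, 2/3)
3. A lies on line CQ with CA:AQ = -4:3 ⇒ A = (-1/2, -2)
4. R is where the line through A parallel to CH meets line QD ⇒ R = (0, -12/5)
R = Q + t·(D−Q) with t = -12/5, so QR:RD = t:(1−t) = -12/5:17/5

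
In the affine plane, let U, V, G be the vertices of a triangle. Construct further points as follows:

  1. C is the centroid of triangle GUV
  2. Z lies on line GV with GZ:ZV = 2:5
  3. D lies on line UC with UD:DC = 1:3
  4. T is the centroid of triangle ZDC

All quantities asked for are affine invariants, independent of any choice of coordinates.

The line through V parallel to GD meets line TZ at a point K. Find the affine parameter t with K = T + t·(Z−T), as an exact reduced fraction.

t = 169/19

Set U = (0, 0), V = (1, 0), G = (0, 1); any affine frame gives the same invariant.
1. C is the centroid of triangle GUV ⇒ C = (1/3, 1/3)
2. Z lies on line GV with GZ:ZV = 2:5 ⇒ Z = (2/7, 5/7)
3. D lies on line UC with UD:DC = 1:3 ⇒ D = (1/12, 1/12)
4. T is the centroid of triangle ZDC ⇒ T = (59/252, 95/252)
through V parallel to GD: direction (1/12, -11/12); meets TZ at K = (79/114, 385/114)
K = T + t·(Z−T) with t = 169/19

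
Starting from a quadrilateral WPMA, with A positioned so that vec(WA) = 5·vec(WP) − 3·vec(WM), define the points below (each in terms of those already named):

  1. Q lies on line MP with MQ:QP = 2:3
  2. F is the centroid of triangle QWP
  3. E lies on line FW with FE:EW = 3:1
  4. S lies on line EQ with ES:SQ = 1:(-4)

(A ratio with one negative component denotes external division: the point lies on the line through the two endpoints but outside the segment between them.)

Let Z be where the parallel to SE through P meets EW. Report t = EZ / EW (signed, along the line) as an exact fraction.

Work in coordinates with W = (0, 0), P = (1, 0), M = (0, 1), A = (5, -3).
1. Q lies on line MP with MQ:QP = 2:3 ⇒ Q = (2/5, 3/5)
2. F is the centroid of triangle QWP ⇒ F = (7/15, 1/5)
3. E lies on line FW with FE:EW = 3:1 ⇒ E = (7/60, 1/20)
4. S lies on line EQ with ES:SQ = 1:(-4) ⇒ S = (1/45, -2/15)
through P parallel to SE: direction (17/180, 11/60); meets EW at Z = (77/60, 11/20)
Z = E + t·(W−E) with t = -10

t = -10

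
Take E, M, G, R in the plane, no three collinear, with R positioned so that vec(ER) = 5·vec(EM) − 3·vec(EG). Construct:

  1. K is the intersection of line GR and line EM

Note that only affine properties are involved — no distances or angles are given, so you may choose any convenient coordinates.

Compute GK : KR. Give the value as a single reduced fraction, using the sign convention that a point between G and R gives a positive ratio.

GK:KR = 1/3

Work in coordinates with E = (0, 0), M = (1, 0), G = (0, 1), R = (5, -3).
1. K is the intersection of line GR and line EM ⇒ K = (5/4, 0)
K = G + t·(R−G) with t = 1/4, so GK:KR = t:(1−t) = 1/4:3/4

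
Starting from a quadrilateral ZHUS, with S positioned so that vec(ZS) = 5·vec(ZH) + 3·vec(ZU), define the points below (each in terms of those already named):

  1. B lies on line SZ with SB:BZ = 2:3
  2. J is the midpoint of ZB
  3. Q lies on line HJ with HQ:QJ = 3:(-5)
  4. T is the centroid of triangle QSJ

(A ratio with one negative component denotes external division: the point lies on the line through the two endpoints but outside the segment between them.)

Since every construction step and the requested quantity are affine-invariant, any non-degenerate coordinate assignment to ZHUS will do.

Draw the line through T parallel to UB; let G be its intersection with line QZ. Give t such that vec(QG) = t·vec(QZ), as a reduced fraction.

Work in coordinates with Z = (0, 0), H = (1, 0), U = (0, 1), S = (5, 3).
1. B lies on line SZ with SB:BZ = 2:3 ⇒ B = (3, 9/5)
2. J is the midpoint of ZB ⇒ J = (3/2, 9/10)
3. Q lies on line HJ with HQ:QJ = 3:(-5) ⇒ Q = (1/4, -27/20)
4. T is the centroid of triangle QSJ ⇒ T = (9/4, 17/20)
through T parallel to UB: direction (3, 4/5); meets QZ at G = (-3/68, 81/340)
G = Q + t·(Z−Q) with t = 20/17

t = 20/17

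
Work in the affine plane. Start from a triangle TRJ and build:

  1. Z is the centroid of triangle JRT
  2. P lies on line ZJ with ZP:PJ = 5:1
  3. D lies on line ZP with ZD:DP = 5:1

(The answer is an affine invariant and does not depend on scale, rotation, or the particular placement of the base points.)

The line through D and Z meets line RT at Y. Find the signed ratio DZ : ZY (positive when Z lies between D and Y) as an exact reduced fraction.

Assign T = (0, 0), R = (1, 0), J = (0, 1) — the answer is frame-independent, so this choice is without loss of generality.
1. Z is the centroid of triangle JRT ⇒ Z = (1/3, 1/3)
2. P lies on line ZJ with ZP:PJ = 5:1 ⇒ P = (1/18, 8/9)
3. D lies on line ZP with ZD:DP = 5:1 ⇒ D = (11/108, 43/54)
line DZ meets RT at Y = (1/2, 0)
Z = D + t·(Y−D) with t = 25/43, so DZ:ZY = 25/43:18/43

DZ:ZY = 25/18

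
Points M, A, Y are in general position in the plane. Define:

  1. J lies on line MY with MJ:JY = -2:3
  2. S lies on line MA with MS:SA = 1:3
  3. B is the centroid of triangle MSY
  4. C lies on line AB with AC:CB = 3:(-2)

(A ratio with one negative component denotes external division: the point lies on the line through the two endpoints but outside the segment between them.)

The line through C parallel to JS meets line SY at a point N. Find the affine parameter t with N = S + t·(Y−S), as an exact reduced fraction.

Work in coordinates with M = (0, 0), A = (1, 0), Y = (0, 1).
1. J lies on line MY with MJ:JY = -2:3 ⇒ J = (0, -2)
2. S lies on line MA with MS:SA = 1:3 ⇒ S = (1/4, 0)
3. B is the centroid of triangle MSY ⇒ B = (1/12, 1/3)
4. C lies on line AB with AC:CB = 3:(-2) ⇒ C = (-7/4, 1)
through C parallel to JS: direction (1/4, 2); meets SY at N = (-7/6, 17/3)
N = S + t·(Y−S) with t = 17/3

t = 17/3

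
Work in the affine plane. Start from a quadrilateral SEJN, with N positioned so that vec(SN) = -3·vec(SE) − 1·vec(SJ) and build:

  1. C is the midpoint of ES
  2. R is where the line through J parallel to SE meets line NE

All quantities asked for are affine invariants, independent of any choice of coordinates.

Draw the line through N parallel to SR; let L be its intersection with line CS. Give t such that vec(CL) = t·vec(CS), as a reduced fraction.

Assign S = (0, 0), E = (1, 0), J = (0, 1), N = (-3, -1) — the answer is frame-independent, so this choice is without loss of generality.
1. C is the midpoint of ES ⇒ C = (1/2, 0)
2. R is where the line through J parallel to SE meets line NE ⇒ R = (5, 1)
through N parallel to SR: direction (5, 1); meets CS at L = (2, 0)
L = C + t·(S−C) with t = -3

t = -3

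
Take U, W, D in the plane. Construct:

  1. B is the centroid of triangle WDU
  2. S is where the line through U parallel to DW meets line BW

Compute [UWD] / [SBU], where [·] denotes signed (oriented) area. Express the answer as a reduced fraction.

[UWD]:[SBU] = -3/2

Assign U = (0, 0), W = (1, 0), D = (0, 1) — the answer is frame-independent, so this choice is without loss of generality.
1. B is the centroid of triangle WDU ⇒ B = (1/3, 1/3)
2. S is where the line through U parallel to DW meets line BW ⇒ S = (-1, 1)
2·[UWD] = 1, 2·[SBU] = -2/3
[UWD]:[SBU] = 1:-2/3 = -3/2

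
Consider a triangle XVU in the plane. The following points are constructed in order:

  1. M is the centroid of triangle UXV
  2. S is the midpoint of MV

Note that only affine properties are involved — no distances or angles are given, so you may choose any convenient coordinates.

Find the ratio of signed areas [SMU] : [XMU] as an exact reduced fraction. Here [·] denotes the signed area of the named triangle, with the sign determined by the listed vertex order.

[SMU]:[XMU] = -1/2

Set X = (0, 0), V = (1, 0), U = (0, 1); any affine frame gives the same invariant.
1. M is the centroid of triangle UXV ⇒ M = (1/3, 1/3)
2. S is the midpoint of MV ⇒ S = (2/3, 1/6)
2·[SMU] = -1/6, 2·[XMU] = 1/3
[SMU]:[XMU] = -1/6:1/3 = -1/2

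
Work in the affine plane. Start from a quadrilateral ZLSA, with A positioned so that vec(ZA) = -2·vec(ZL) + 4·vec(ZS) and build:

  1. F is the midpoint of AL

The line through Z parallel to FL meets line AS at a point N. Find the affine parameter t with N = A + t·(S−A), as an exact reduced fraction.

t = 4

Work in coordinates with Z = (0, 0), L = (1, 0), S = (0, 1), A = (-2, 4).
1. F is the midpoint of AL ⇒ F = (-1/2, 2)
through Z parallel to FL: direction (3/2, -2); meets AS at N = (6, -8)
N = A + t·(S−A) with t = 4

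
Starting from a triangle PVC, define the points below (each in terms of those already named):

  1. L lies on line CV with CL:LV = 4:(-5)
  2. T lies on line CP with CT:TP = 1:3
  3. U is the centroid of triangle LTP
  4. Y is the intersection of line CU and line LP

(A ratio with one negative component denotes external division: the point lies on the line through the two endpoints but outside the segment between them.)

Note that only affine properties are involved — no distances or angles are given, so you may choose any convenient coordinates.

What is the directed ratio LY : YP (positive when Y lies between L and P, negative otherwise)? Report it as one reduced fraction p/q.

LY:YP = 5/4

Set P = (0, 0), V = (1, 0), C = (0, 1); any affine frame gives the same invariant.
1. L lies on line CV with CL:LV = 4:(-5) ⇒ L = (-4, 5)
2. T lies on line CP with CT:TP = 1:3 ⇒ T = (0, 3/4)
3. U is the centroid of triangle LTP ⇒ U = (-4/3, 23/12)
4. Y is the intersection of line CU and line LP ⇒ Y = (-16/9, 20/9)
Y = L + t·(P−L) with t = 5/9, so LY:YP = t:(1−t) = 5/9:4/9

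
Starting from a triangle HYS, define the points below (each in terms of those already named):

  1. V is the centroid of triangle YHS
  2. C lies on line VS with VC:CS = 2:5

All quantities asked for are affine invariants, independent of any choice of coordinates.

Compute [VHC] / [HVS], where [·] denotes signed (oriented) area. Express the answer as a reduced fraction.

Assign H = (0, 0), Y = (1, 0), S = (0, 1) — the answer is frame-independent, so this choice is without loss of generality.
1. V is the centroid of triangle YHS ⇒ V = (1/3, 1/3)
2. C lies on line VS with VC:CS = 2:5 ⇒ C = (5/21, 11/21)
2·[VHC] = -2/21, 2·[HVS] = 1/3
[VHC]:[HVS] = -2/21:1/3 = -2/7

[VHC]:[HVS] = -2/7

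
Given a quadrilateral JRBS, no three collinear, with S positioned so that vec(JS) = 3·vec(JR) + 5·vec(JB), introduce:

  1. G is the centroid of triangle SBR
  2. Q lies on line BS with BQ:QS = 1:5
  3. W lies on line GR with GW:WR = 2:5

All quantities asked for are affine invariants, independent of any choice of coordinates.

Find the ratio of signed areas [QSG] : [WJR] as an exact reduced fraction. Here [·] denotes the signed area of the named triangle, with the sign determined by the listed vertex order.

[QSG]:[WJR] = -49/36

Work in coordinates with J = (0, 0), R = (1, 0), B = (0, 1), S = (3, 5).
1. G is the centroid of triangle SBR ⇒ G = (4/3, 2)
2. Q lies on line BS with BQ:QS = 1:5 ⇒ Q = (1/2, 5/3)
3. W lies on line GR with GW:WR = 2:5 ⇒ W = (26/21, 10/7)
2·[QSG] = -35/18, 2·[WJR] = 10/7
[QSG]:[WJR] = -35/18:10/7 = -49/36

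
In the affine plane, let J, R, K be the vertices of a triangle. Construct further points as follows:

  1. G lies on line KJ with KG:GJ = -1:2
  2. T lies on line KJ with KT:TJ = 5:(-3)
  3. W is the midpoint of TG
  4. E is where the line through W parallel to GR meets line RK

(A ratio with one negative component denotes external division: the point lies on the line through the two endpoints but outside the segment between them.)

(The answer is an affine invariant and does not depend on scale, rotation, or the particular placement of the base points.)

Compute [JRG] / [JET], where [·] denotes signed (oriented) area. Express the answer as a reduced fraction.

Assign J = (0, 0), R = (1, 0), K = (0, 1) — the answer is frame-independent, so this choice is without loss of generality.
1. G lies on line KJ with KG:GJ = -1:2 ⇒ G = (0, 2)
2. T lies on line KJ with KT:TJ = 5:(-3) ⇒ T = (0, -3/2)
3. W is the midpoint of TG ⇒ W = (0, 1/4)
4. E is where the line through W parallel to GR meets line RK ⇒ E = (-3/4, 7/4)
2·[JRG] = 2, 2·[JET] = 9/8
[JRG]:[JET] = 2:9/8 = 16/9

[JRG]:[JET] = 16/9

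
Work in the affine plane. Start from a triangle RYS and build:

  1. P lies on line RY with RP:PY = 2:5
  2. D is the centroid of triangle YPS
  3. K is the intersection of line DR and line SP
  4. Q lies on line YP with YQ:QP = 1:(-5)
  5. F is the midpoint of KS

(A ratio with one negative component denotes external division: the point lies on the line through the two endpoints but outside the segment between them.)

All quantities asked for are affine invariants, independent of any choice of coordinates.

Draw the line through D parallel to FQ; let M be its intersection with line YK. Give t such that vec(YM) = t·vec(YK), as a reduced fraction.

t = -1/16

Assign R = (0, 0), Y = (1, 0), S = (0, 1) — the answer is frame-independent, so this choice is without loss of generality.
1. P lies on line RY with RP:PY = 2:5 ⇒ P = (2/7, 0)
2. D is the centroid of triangle YPS ⇒ D = (3/7, 1/3)
3. K is the intersection of line DR and line SP ⇒ K = (18/77, 2/11)
4. Q lies on line YP with YQ:QP = 1:(-5) ⇒ Q = (33/28, 0)
5. F is the midpoint of KS ⇒ F = (9/77, 13/22)
through D parallel to FQ: direction (327/308, -13/22); meets YK at M = (1291/1232, -1/88)
M = Y + t·(K−Y) with t = -1/16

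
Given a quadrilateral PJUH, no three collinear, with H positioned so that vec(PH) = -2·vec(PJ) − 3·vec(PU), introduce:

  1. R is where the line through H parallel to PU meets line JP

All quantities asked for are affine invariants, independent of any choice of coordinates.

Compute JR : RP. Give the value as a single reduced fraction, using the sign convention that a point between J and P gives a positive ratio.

Assign P = (0, 0), J = (1, 0), U = (0, 1), H = (-2, -3) — the answer is frame-independent, so this choice is without loss of generality.
1. R is where the line through H parallel to PU meets line JP ⇒ R = (-2, 0)
R = J + t·(P−J) with t = 3, so JR:RP = t:(1−t) = 3:-2

JR:RP = -3/2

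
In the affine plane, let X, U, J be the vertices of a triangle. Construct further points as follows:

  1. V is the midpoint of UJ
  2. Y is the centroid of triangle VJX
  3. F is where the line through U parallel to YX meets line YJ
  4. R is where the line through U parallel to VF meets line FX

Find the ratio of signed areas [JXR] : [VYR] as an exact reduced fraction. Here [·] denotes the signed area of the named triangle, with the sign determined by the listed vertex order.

[JXR]:[VYR] = 36/23

Work in coordinates with X = (0, 0), U = (1, 0), J = (0, 1).
1. V is the midpoint of UJ ⇒ V = (1/2, 1/2)
2. Y is the centroid of triangle VJX ⇒ Y = (1/6, 1/2)
3. F is where the line through U parallel to YX meets line YJ ⇒ F = (2/3, -1)
4. R is where the line through U parallel to VF meets line FX ⇒ R = (6/5, -9/5)
2·[JXR] = 6/5, 2·[VYR] = 23/30
[JXR]:[VYR] = 6/5:23/30 = 36/23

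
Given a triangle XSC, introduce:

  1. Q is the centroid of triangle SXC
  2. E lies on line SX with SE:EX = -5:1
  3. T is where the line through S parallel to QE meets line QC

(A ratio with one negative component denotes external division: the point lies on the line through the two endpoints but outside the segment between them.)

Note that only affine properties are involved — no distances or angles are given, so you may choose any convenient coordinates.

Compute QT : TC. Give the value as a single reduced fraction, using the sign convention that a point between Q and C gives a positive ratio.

QT:TC = -5/11

Choose coordinates X = (0, 0), S = (1, 0), C = (0, 1).
1. Q is the centroid of triangle SXC ⇒ Q = (1/3, 1/3)
2. E lies on line SX with SE:EX = -5:1 ⇒ E = (-1/4, 0)
3. T is where the line through S parallel to QE meets line QC ⇒ T = (11/18, -2/9)
T = Q + t·(C−Q) with t = -5/6, so QT:TC = t:(1−t) = -5/6:11/6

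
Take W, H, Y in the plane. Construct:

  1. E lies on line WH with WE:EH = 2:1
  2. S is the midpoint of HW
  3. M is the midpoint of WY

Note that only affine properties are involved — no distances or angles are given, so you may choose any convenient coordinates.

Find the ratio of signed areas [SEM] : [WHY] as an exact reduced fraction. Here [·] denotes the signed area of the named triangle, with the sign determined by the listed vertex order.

Set W = (0, 0), H = (1, 0), Y = (0, 1); any affine frame gives the same invariant.
1. E lies on line WH with WE:EH = 2:1 ⇒ E = (2/3, 0)
2. S is the midpoint of HW ⇒ S = (1/2, 0)
3. M is the midpoint of WY ⇒ M = (0, 1/2)
2·[SEM] = 1/12, 2·[WHY] = 1
[SEM]:[WHY] = 1/12:1 = 1/12

[SEM]:[WHY] = 1/12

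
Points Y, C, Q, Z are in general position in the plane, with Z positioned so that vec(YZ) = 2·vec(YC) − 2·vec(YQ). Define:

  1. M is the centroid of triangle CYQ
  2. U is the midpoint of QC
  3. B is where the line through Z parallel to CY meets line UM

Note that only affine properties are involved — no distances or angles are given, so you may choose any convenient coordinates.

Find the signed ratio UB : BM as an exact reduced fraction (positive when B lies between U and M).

UB:BM = -15/14

Assign Y = (0, 0), C = (1, 0), Q = (0, 1), Z = (2, -2) — the answer is frame-independent, so this choice is without loss of generality.
1. M is the centroid of triangle CYQ ⇒ M = (1/3, 1/3)
2. U is the midpoint of QC ⇒ U = (1/2, 1/2)
3. B is where the line through Z parallel to CY meets line UM ⇒ B = (-2, -2)
B = U + t·(M−U) with t = 15, so UB:BM = t:(1−t) = 15:-14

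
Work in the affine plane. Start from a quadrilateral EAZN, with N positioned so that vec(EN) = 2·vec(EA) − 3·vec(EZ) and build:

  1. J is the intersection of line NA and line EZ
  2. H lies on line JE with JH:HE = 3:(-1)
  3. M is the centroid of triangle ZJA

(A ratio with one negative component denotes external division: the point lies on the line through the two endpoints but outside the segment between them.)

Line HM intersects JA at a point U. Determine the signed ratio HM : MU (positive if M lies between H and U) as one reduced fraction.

HM:MU = 23/4

Set E = (0, 0), A = (1, 0), Z = (0, 1), N = (2, -3); any affine frame gives the same invariant.
1. J is the intersection of line NA and line EZ ⇒ J = (0, 3)
2. H lies on line JE with JH:HE = 3:(-1) ⇒ H = (0, -3/2)
3. M is the centroid of triangle ZJA ⇒ M = (1/3, 4/3)
line HM meets JA at U = (9/23, 42/23)
M = H + t·(U−H) with t = 23/27, so HM:MU = 23/27:4/27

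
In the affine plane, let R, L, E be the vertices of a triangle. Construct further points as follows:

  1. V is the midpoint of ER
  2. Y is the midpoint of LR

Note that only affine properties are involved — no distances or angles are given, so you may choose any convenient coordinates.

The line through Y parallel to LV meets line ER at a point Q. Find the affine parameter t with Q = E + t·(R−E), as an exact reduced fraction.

Assign R = (0, 0), L = (1, 0), E = (0, 1) — the answer is frame-independent, so this choice is without loss of generality.
1. V is the midpoint of ER ⇒ V = (0, 1/2)
2. Y is the midpoint of LR ⇒ Y = (1/2, 0)
through Y parallel to LV: direction (-1, 1/2); meets ER at Q = (0, 1/4)
Q = E + t·(R−E) with t = 3/4

t = 3/4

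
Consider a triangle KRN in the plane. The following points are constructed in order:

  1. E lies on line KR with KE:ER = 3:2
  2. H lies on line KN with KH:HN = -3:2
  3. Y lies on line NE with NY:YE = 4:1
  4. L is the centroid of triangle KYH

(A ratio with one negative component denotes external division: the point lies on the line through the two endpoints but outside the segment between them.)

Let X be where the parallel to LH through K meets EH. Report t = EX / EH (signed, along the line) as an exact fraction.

t = 29/17

Work in coordinates with K = (0, 0), R = (1, 0), N = (0, 1).
1. E lies on line KR with KE:ER = 3:2 ⇒ E = (3/5, 0)
2. H lies on line KN with KH:HN = -3:2 ⇒ H = (0, 3)
3. Y lies on line NE with NY:YE = 4:1 ⇒ Y = (12/25, 1/5)
4. L is the centroid of triangle KYH ⇒ L = (4/25, 16/15)
through K parallel to LH: direction (-4/25, 29/15); meets EH at X = (-36/85, 87/17)
X = E + t·(H−E) with t = 29/17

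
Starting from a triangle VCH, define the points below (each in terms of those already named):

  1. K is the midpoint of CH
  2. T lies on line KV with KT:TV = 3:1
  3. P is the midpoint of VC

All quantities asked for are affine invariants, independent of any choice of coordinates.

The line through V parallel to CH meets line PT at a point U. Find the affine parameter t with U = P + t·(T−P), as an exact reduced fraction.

t = 2

Choose coordinates V = (0, 0), C = (1, 0), H = (0, 1).
1. K is the midpoint of CH ⇒ K = (1/2, 1/2)
2. T lies on line KV with KT:TV = 3:1 ⇒ T = (1/8, 1/8)
3. P is the midpoint of VC ⇒ P = (1/2, 0)
through V parallel to CH: direction (-1, 1); meets PT at U = (-1/4, 1/4)
U = P + t·(T−P) with t = 2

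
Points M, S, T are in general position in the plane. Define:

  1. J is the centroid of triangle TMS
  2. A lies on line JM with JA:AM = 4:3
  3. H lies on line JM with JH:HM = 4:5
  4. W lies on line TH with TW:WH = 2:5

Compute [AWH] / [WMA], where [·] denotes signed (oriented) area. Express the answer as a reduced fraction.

[AWH]:[WMA] = -8/27

Set M = (0, 0), S = (1, 0), T = (0, 1); any affine frame gives the same invariant.
1. J is the centroid of triangle TMS ⇒ J = (1/3, 1/3)
2. A lies on line JM with JA:AM = 4:3 ⇒ A = (1/7, 1/7)
3. H lies on line JM with JH:HM = 4:5 ⇒ H = (5/27, 5/27)
4. W lies on line TH with TW:WH = 2:5 ⇒ W = (10/189, 145/189)
2·[AWH] = -40/1323, 2·[WMA] = 5/49
[AWH]:[WMA] = -40/1323:5/49 = -8/27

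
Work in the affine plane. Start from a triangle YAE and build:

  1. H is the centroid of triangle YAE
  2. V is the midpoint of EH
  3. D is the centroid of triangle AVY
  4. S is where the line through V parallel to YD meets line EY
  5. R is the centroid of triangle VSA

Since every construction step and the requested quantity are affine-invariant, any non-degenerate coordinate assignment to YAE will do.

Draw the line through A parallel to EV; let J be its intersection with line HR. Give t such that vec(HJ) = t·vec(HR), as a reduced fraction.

Work in coordinates with Y = (0, 0), A = (1, 0), E = (0, 1).
1. H is the centroid of triangle YAE ⇒ H = (1/3, 1/3)
2. V is the midpoint of EH ⇒ V = (1/6, 2/3)
3. D is the centroid of triangle AVY ⇒ D = (7/18, 2/9)
4. S is where the line through V parallel to YD meets line EY ⇒ S = (0, 4/7)
5. R is the centroid of triangle VSA ⇒ R = (7/18, 26/63)
through A parallel to EV: direction (1/6, -1/3); meets HR at J = (5/8, 3/4)
J = H + t·(R−H) with t = 21/4

t = 21/4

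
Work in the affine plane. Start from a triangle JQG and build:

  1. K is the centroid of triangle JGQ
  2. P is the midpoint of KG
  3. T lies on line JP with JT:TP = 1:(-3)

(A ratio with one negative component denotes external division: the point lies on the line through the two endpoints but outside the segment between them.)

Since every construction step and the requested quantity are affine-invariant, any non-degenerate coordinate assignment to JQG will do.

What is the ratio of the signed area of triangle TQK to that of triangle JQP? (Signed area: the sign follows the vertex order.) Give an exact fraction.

Choose coordinates J = (0, 0), Q = (1, 0), G = (0, 1).
1. K is the centroid of triangle JGQ ⇒ K = (1/3, 1/3)
2. P is the midpoint of KG ⇒ P = (1/6, 2/3)
3. T lies on line JP with JT:TP = 1:(-3) ⇒ T = (-1/12, -1/3)
2·[TQK] = 7/12, 2·[JQP] = 2/3
[TQK]:[JQP] = 7/12:2/3 = 7/8

[TQK]:[JQP] = 7/8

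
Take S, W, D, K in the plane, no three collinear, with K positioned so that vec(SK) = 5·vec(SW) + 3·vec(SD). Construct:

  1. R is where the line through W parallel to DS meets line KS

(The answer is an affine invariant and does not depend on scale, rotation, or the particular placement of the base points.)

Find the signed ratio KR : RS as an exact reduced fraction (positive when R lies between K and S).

Work in coordinates with S = (0, 0), W = (1, 0), D = (0, 1), K = (5, 3).
1. R is where the line through W parallel to DS meets line KS ⇒ R = (1, 3/5)
R = K + t·(S−K) with t = 4/5, so KR:RS = t:(1−t) = 4/5:1/5

KR:RS = 4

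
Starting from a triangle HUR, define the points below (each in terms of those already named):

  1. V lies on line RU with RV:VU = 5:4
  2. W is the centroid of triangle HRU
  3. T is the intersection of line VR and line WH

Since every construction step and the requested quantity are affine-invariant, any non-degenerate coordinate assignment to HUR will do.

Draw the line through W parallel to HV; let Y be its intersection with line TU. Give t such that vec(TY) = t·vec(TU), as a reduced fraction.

t = 1/27

Assign H = (0, 0), U = (1, 0), R = (0, 1) — the answer is frame-independent, so this choice is without loss of generality.
1. V lies on line RU with RV:VU = 5:4 ⇒ V = (5/9, 4/9)
2. W is the centroid of triangle HRU ⇒ W = (1/3, 1/3)
3. T is the intersection of line VR and line WH ⇒ T = (1/2, 1/2)
through W parallel to HV: direction (5/9, 4/9); meets TU at Y = (14/27, 13/27)
Y = T + t·(U−T) with t = 1/27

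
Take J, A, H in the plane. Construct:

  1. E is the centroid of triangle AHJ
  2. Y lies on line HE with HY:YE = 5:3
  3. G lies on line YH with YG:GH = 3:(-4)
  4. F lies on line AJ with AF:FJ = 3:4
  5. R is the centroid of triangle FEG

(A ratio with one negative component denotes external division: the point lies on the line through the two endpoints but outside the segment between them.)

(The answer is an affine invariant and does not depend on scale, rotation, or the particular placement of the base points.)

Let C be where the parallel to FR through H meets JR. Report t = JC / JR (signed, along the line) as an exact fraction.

Set J = (0, 0), A = (1, 0), H = (0, 1); any affine frame gives the same invariant.
1. E is the centroid of triangle AHJ ⇒ E = (1/3, 1/3)
2. Y lies on line HE with HY:YE = 5:3 ⇒ Y = (5/24, 7/12)
3. G lies on line YH with YG:GH = 3:(-4) ⇒ G = (5/6, -2/3)
4. F lies on line AJ with AF:FJ = 3:4 ⇒ F = (4/7, 0)
5. R is the centroid of triangle FEG ⇒ R = (73/126, -1/9)
through H parallel to FR: direction (1/126, -1/9); meets JR at C = (73/1008, -1/72)
C = J + t·(R−J) with t = 1/8

t = 1/8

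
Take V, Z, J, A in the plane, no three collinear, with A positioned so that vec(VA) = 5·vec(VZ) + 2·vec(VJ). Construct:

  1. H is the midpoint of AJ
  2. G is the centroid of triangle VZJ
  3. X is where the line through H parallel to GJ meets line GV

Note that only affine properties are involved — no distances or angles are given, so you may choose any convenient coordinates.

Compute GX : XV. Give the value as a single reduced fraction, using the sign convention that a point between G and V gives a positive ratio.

Work in coordinates with V = (0, 0), Z = (1, 0), J = (0, 1), A = (5, 2).
1. H is the midpoint of AJ ⇒ H = (5/2, 3/2)
2. G is the centroid of triangle VZJ ⇒ G = (1/3, 1/3)
3. X is where the line through H parallel to GJ meets line GV ⇒ X = (13/6, 13/6)
X = G + t·(V−G) with t = -11/2, so GX:XV = t:(1−t) = -11/2:13/2

GX:XV = -11/13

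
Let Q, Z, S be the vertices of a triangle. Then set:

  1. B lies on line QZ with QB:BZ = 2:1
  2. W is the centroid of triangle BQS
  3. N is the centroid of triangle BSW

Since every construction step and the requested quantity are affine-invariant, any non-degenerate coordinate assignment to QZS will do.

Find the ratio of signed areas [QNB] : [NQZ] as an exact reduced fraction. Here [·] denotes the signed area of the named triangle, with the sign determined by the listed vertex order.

Assign Q = (0, 0), Z = (1, 0), S = (0, 1) — the answer is frame-independent, so this choice is without loss of generality.
1. B lies on line QZ with QB:BZ = 2:1 ⇒ B = (2/3, 0)
2. W is the centroid of triangle BQS ⇒ W = (2/9, 1/3)
3. N is the centroid of triangle BSW ⇒ N = (8/27, 4/9)
2·[QNB] = -8/27, 2·[NQZ] = 4/9
[QNB]:[NQZ] = -8/27:4/9 = -2/3

[QNB]:[NQZ] = -2/3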